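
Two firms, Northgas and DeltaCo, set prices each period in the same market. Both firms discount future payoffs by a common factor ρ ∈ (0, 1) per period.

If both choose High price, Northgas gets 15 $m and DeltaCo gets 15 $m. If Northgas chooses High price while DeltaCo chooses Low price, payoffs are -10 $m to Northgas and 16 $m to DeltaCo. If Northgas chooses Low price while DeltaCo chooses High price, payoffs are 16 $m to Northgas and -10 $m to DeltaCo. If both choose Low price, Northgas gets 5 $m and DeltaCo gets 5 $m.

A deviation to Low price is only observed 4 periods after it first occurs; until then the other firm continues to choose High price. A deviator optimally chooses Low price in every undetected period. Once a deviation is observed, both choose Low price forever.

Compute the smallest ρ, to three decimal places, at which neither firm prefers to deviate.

0.549

Deviating for the 4 undetected periods gains 16−15 = 1 per period over cooperation, then loses 15−5 = 10 per period forever once punishment starts.
Gain: 1(1 + ρ + … + ρ^3); loss: 10·ρ^4/(1−ρ).
No profitable deviation ⇔ 1(1−ρ^4) ≤ 10·ρ^4, i.e. ρ^4 ≥ 1/(1+10) = 1/11.
Hence ρ ≥ (1/11)^(1/4) ≈ 0.549.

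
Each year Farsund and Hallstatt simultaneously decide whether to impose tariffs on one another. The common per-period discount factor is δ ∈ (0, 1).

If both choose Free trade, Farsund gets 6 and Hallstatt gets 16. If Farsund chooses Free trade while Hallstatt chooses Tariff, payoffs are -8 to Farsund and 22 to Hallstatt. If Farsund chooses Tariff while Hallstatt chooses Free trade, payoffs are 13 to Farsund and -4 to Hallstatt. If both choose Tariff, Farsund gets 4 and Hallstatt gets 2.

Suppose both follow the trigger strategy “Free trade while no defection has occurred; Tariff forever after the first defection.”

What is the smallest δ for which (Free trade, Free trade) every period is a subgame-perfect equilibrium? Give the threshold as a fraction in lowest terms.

7/9

For Farsund: deviation gain 13−6 = 7, per-period punishment loss 6−4 = 2. IC gives δ ≥ 7/9.
For Hallstatt: gain 6, loss 14 per period, so δ ≥ 6/20 = 3/10.
The tighter constraint is Farsund's, so cooperation needs δ ≥ 7/9.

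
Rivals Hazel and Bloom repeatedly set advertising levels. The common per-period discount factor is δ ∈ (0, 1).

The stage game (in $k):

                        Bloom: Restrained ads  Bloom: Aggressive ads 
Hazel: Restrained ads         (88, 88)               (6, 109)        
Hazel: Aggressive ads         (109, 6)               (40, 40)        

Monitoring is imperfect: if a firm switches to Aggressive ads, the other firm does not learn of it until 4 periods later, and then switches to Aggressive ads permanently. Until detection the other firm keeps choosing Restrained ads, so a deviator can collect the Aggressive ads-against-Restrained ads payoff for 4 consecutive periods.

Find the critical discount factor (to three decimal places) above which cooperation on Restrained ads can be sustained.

A deviator earns 109 for 4 periods, then 40 forever; cooperating earns 88 forever. Multiplying the IC by (1−δ):
88 ≥ 109(1−δ^4) + 40δ^4, so 69·δ^4 ≥ 21 and δ^4 ≥ 7/23.
δ ≥ (7/23)^(1/4) ≈ 0.743.

0.743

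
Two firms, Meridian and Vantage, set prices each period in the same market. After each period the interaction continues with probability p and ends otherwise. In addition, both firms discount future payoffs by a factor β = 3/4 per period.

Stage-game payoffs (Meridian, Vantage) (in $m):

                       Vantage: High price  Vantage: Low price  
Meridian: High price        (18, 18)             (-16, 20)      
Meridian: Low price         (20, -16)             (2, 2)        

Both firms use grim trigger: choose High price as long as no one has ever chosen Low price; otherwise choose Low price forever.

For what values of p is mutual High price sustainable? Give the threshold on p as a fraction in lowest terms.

Expected continuation weight on next period's payoff is β·p = 3/4·p, which plays the role of the discount factor.
Cooperation requires 3/4·p ≥ (20−18)/(20−2) = 1/9, hence p ≥ 4/27.

4/27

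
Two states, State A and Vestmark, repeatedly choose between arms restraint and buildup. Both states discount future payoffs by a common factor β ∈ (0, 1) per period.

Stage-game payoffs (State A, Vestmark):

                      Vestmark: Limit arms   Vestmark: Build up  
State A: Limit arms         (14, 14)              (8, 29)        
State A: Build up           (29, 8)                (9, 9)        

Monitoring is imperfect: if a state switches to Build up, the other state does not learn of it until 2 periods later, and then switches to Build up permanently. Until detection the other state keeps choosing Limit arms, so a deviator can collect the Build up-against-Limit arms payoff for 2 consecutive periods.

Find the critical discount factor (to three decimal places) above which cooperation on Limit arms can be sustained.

0.866

The best deviation is to choose Build up for all 2 undetected periods, earning 29 each, then 9 forever once detected.
Deviation value: 29(1−β^2)/(1−β) + 9β^2/(1−β); cooperation value: 14/(1−β).
IC: 14 ≥ 29(1−β^2) + 9β^2 = 29 − 20β^2.
So β^2 ≥ 15/20 = 3/4, giving β ≥ (3/4)^(1/2) ≈ 0.866.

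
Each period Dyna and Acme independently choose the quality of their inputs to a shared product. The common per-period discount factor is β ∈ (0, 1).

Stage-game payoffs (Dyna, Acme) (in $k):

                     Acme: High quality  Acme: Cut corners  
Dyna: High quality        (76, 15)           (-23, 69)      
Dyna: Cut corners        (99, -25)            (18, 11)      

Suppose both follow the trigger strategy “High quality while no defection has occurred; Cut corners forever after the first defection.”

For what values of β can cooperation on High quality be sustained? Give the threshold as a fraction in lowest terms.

27/29

Dyna: cooperation gives 76 each period; deviation gives 99 once then 18 forever.
  76/(1−β) ≥ 99 + 18β/(1−β) ⇒ β ≥ 23/81.
Acme: cooperation gives 15 each period; deviation gives 69 once then 11 forever.
  β ≥ 54/58 = 27/29.
Both must hold, so the binding constraint is Acme's: β ≥ 27/29.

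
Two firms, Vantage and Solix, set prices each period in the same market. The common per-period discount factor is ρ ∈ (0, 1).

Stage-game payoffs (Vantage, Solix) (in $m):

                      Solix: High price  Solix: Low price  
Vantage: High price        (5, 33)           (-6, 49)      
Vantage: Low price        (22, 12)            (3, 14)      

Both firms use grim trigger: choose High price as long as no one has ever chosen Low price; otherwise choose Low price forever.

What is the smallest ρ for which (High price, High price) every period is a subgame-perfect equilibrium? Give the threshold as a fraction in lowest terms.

17/19

Vantage: cooperation gives 5 each period; deviation gives 22 once then 3 forever.
  5/(1−ρ) ≥ 22 + 3ρ/(1−ρ) ⇒ ρ ≥ 17/19.
Solix: cooperation gives 33 each period; deviation gives 49 once then 14 forever.
  ρ ≥ 16/35.
Both must hold, so the binding constraint is Vantage's: ρ ≥ 17/19.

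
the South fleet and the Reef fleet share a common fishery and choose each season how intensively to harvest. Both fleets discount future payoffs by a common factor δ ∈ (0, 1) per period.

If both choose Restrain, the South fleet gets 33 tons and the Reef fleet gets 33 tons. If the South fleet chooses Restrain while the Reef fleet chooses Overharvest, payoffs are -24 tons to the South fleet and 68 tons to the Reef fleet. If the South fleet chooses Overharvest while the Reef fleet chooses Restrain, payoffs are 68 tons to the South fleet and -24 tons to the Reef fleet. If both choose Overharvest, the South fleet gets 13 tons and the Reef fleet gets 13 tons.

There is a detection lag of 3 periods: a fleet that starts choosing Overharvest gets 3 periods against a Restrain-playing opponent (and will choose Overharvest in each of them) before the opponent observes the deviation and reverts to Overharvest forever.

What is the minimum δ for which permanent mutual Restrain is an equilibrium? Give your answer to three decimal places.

Deviating for the 3 undetected periods gains 68−33 = 35 per period over cooperation, then loses 33−13 = 20 per period forever once punishment starts.
Gain: 35(1 + δ + … + δ^2); loss: 20·δ^3/(1−δ).
No profitable deviation ⇔ 35(1−δ^3) ≤ 20·δ^3, i.e. δ^3 ≥ 35/(35+20) = 7/11.
Hence δ ≥ (7/11)^(1/3) ≈ 0.860.

0.860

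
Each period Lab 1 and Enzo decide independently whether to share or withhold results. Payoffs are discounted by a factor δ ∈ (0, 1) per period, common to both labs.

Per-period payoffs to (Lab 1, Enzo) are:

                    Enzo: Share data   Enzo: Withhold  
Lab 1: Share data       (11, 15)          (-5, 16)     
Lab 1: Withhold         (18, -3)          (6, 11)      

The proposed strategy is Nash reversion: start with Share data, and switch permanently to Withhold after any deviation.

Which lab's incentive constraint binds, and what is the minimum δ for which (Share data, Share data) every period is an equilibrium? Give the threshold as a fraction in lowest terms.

Lab 1: cooperation gives 11 each period; deviation gives 18 once then 6 forever.
  11/(1−δ) ≥ 18 + 6δ/(1−δ) ⇒ δ ≥ 7/12.
Enzo: cooperation gives 15 each period; deviation gives 16 once then 11 forever.
  δ ≥ 1/5.
Both must hold, so the binding constraint is Lab 1's: δ ≥ 7/12.

Lab 1; δ ≥ 7/12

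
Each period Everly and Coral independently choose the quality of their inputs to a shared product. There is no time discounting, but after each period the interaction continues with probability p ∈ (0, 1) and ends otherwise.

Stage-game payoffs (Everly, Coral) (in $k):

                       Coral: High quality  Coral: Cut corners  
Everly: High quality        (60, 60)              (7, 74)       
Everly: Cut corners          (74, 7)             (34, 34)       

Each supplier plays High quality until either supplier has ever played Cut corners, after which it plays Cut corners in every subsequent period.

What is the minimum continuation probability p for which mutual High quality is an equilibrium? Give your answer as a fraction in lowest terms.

7/20

With no time discounting, the continuation probability p plays the role of the discount factor.
Grim-trigger IC: 60/(1−p) ≥ 74 + 34p/(1−p) ⇒ p ≥ (74−60)/(74−34) = 7/20.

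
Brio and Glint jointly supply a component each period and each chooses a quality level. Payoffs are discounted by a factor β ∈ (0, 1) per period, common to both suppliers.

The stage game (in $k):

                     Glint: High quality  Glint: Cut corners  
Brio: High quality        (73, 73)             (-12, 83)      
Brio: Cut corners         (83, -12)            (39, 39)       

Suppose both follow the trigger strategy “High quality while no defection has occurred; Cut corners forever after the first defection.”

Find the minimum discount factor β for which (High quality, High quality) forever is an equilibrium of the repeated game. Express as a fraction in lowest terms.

5/22

73/(1−β) ≥ 83 + 39β/(1−β)
73 ≥ 83 − 44β
β ≥ 10/44 = 5/22.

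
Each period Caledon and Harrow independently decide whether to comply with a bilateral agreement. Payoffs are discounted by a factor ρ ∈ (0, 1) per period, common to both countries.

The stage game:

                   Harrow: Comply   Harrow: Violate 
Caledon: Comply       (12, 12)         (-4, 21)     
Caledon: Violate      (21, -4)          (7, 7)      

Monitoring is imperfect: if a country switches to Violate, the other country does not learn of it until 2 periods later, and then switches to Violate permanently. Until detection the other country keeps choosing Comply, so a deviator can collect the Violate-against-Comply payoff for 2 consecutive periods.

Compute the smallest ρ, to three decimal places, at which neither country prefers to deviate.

Deviating for the 2 undetected periods gains 21−12 = 9 per period over cooperation, then loses 12−7 = 5 per period forever once punishment starts.
Gain: 9(1 + ρ + … + ρ^1); loss: 5·ρ^2/(1−ρ).
No profitable deviation ⇔ 9(1−ρ^2) ≤ 5·ρ^2, i.e. ρ^2 ≥ 9/(9+5) = 9/14.
Hence ρ ≥ (9/14)^(1/2) ≈ 0.802.

0.802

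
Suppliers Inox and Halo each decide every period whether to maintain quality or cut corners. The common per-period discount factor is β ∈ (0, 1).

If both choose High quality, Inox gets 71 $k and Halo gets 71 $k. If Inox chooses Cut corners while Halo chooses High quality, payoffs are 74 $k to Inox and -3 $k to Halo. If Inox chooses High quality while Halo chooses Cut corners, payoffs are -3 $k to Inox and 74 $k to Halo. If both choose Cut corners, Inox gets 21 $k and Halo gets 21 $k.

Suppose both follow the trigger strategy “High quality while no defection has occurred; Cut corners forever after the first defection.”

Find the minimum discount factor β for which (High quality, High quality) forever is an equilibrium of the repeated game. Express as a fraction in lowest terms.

3/53

71/(1−β) ≥ 74 + 21β/(1−β)
71 ≥ 74 − 53β
β ≥ 3/53.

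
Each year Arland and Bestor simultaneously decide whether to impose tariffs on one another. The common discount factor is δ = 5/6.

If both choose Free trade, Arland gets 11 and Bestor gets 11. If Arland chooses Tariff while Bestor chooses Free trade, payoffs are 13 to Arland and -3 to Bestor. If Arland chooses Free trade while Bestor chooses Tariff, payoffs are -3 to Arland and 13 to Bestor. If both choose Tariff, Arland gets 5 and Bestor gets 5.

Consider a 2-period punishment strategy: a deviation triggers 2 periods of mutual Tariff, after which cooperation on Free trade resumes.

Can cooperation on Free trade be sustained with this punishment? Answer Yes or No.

Yes

IC: δ+…+δ^2 ≥ (13−11)/(11−5) = 1/3.
At δ = 5/6: partial sum = 1.5278 ≥ 0.3333. Cooperation sustainable.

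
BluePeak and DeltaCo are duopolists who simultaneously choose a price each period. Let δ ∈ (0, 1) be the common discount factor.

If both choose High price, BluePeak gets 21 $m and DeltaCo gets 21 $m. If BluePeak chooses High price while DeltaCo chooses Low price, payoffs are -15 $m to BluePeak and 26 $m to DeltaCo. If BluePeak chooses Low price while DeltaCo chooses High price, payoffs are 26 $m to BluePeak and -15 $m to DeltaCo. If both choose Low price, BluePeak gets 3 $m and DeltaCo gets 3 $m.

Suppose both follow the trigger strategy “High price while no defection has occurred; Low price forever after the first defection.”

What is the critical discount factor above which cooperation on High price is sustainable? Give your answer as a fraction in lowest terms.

Under grim trigger the critical discount factor is (T−C)/(T−P) with T = 26, C = 21, P = 3.
δ* = (26−21)/(26−3) = 5/23.

5/23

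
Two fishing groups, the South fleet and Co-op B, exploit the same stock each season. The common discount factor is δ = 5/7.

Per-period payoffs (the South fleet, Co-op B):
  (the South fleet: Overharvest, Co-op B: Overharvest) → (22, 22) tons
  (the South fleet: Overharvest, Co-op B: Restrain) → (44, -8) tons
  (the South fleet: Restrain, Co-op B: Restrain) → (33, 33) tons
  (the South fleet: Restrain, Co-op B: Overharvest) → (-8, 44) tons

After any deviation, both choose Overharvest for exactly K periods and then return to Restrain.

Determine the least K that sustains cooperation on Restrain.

2

IC: δ(1−δ^K)/(1−δ) ≥ (44−33)/(33−22) = 1.
With δ = 5/7: need 1 − δ^K ≥ 1·(1−5/7)/(5/7), i.e. δ^K ≤ 0.6000.
Since (5/7)^1 = 0.7143 and (5/7)^2 = 0.5102, the smallest such K is 2.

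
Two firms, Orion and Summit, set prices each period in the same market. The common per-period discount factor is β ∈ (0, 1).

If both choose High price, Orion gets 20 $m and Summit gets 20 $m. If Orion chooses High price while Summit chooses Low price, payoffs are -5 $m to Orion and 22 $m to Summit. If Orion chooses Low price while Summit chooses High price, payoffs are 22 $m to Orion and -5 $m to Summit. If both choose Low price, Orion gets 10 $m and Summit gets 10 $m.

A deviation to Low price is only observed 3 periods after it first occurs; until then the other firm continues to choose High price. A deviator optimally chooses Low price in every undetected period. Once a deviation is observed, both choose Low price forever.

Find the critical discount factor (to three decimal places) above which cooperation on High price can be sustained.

0.550

Deviating for the 3 undetected periods gains 22−20 = 2 per period over cooperation, then loses 20−10 = 10 per period forever once punishment starts.
Gain: 2(1 + β + … + β^2); loss: 10·β^3/(1−β).
No profitable deviation ⇔ 2(1−β^3) ≤ 10·β^3, i.e. β^3 ≥ 2/(2+10) = 1/6.
Hence β ≥ (1/6)^(1/3) ≈ 0.550.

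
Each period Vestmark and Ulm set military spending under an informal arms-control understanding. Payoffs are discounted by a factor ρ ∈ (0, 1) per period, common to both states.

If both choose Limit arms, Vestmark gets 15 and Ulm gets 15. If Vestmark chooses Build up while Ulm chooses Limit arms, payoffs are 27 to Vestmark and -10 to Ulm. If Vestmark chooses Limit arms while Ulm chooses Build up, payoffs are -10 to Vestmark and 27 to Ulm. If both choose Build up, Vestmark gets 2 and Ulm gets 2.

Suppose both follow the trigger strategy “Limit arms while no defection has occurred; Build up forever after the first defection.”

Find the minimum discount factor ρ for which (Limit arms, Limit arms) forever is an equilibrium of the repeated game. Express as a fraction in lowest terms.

Under grim trigger the critical discount factor is (T−C)/(T−P) with T = 27, C = 15, P = 2.
ρ* = (27−15)/(27−2) = 12/25.

12/25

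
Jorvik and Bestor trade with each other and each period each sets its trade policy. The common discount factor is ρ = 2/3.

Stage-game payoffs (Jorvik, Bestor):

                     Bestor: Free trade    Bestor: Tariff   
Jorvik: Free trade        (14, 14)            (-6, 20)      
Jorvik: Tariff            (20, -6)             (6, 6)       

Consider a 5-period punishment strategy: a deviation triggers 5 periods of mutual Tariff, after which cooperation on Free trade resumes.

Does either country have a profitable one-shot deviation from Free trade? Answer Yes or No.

No

IC: ρ+…+ρ^5 ≥ (20−14)/(14−6) = 3/4.
At ρ = 2/3: partial sum = 1.7366 ≥ 0.7500. Cooperation sustainable.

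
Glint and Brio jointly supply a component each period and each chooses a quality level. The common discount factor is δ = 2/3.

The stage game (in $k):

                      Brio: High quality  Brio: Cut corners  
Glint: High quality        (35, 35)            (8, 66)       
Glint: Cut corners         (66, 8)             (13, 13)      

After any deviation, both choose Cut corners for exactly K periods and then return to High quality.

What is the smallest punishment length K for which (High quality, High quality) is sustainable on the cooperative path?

Need Σ_{k=1}^{K} δ^k ≥ (66−35)/(35−13) = 1.4091 at δ = 2/3.
At K = 3 the sum is 1.4074 < 1.4091; at K = 4 it is 1.6049 ≥ 1.4091.
So the minimum punishment length is K = 4.

4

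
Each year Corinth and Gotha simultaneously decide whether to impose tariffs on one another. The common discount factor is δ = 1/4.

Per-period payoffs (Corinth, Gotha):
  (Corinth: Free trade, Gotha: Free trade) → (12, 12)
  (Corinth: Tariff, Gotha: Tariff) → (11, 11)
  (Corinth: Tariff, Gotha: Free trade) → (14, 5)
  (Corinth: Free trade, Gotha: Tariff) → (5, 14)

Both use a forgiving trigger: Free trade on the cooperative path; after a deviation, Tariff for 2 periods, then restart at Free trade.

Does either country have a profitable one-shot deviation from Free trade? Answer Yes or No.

Yes

A one-shot deviation gives 14 now, then 11 for 2 periods, then back to 12.
Gain from deviating: (14−12) today; loss: (12−11) in each of the next 2 periods.
No-deviation condition: (12−11)(δ+…+δ^2) ≥ 14−12, i.e. δ+…+δ^2 ≥ 2.
At δ = 1/4: δ+…+δ^2 = 0.3125 < 2.0000.
So cooperation is not sustainable.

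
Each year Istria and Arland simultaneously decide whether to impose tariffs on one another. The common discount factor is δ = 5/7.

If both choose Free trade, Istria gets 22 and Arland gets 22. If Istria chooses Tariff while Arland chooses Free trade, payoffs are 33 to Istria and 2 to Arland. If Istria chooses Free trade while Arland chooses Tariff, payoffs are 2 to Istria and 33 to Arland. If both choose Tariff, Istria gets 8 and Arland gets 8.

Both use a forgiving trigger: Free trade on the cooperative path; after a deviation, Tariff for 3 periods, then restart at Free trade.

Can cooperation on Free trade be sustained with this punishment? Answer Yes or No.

Yes

Comparing payoff streams over the 4 periods until play realigns: cooperate → 22(1+δ+…+δ^3); deviate → 33 + 8(δ+…+δ^3).
Cooperation is sustained iff (22−8)(δ+…+δ^3) ≥ 33−22.
δ+…+δ^3 = 5/7·(1−(5/7)^3)/(1−5/7) = 1.5889, and (33−22)/(22−8) = 0.7857.
1.5889 ≥ 0.7857, so cooperation is sustainable.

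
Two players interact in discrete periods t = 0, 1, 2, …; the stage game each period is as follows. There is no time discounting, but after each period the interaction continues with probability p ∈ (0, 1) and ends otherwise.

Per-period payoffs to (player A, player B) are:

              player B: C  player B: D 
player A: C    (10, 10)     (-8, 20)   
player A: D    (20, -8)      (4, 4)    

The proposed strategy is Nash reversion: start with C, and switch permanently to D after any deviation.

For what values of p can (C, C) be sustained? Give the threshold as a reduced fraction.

Expected cooperation value is 10 + p·10 + p²·10 + … = 10/(1−p); deviation gives 20 + p·4/(1−p).
10 ≥ 20(1−p) + 4p ⇒ 16p ≥ 10 ⇒ p ≥ 10/16 = 5/8.

5/8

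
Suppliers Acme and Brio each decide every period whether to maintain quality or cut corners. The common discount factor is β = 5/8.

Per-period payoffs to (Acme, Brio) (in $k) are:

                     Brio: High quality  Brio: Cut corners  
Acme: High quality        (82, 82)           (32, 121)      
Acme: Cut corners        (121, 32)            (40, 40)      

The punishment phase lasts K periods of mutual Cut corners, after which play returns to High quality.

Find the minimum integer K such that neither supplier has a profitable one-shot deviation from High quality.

2

Need Σ_{k=1}^{K} β^k ≥ (121−82)/(82−40) = 0.9286 at β = 5/8.
At K = 1 the sum is 0.6250 < 0.9286; at K = 2 it is 1.0156 ≥ 0.9286.
So the minimum punishment length is K = 2.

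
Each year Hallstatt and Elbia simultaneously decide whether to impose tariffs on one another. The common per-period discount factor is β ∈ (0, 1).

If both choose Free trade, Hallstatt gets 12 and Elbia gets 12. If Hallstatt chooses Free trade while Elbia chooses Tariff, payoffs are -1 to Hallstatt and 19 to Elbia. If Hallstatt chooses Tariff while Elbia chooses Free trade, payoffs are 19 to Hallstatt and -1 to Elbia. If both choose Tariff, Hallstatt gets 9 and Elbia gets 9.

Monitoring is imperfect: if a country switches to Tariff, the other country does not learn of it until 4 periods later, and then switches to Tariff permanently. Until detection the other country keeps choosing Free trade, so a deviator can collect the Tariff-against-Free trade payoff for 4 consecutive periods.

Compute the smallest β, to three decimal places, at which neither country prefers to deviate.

0.915

Deviating for the 4 undetected periods gains 19−12 = 7 per period over cooperation, then loses 12−9 = 3 per period forever once punishment starts.
Gain: 7(1 + β + … + β^3); loss: 3·β^4/(1−β).
No profitable deviation ⇔ 7(1−β^4) ≤ 3·β^4, i.e. β^4 ≥ 7/(7+3) = 7/10.
Hence β ≥ (7/10)^(1/4) ≈ 0.915.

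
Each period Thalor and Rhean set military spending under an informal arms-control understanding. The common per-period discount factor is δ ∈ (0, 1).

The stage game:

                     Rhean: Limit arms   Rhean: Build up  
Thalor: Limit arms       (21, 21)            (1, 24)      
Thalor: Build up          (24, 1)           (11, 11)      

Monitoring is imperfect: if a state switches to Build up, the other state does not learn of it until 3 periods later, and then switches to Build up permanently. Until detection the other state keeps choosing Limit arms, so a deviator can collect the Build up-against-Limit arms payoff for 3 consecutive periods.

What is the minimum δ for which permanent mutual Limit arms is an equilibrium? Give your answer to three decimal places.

Deviating for the 3 undetected periods gains 24−21 = 3 per period over cooperation, then loses 21−11 = 10 per period forever once punishment starts.
Gain: 3(1 + δ + … + δ^2); loss: 10·δ^3/(1−δ).
No profitable deviation ⇔ 3(1−δ^3) ≤ 10·δ^3, i.e. δ^3 ≥ 3/(3+10) = 3/13.
Hence δ ≥ (3/13)^(1/3) ≈ 0.613.

0.613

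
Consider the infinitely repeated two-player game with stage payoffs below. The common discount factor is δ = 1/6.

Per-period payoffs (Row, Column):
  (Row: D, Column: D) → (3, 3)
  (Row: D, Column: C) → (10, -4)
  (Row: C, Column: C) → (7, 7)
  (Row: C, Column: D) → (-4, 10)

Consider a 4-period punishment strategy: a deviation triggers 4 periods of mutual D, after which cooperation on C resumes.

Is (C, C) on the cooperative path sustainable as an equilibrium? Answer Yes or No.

No

A one-shot deviation gives 10 now, then 3 for 4 periods, then back to 7.
Gain from deviating: (10−7) today; loss: (7−3) in each of the next 4 periods.
No-deviation condition: (7−3)(δ+…+δ^4) ≥ 10−7, i.e. δ+…+δ^4 ≥ 3/4.
At δ = 1/6: δ+…+δ^4 = 0.1998 < 0.7500.
So cooperation is not sustainable.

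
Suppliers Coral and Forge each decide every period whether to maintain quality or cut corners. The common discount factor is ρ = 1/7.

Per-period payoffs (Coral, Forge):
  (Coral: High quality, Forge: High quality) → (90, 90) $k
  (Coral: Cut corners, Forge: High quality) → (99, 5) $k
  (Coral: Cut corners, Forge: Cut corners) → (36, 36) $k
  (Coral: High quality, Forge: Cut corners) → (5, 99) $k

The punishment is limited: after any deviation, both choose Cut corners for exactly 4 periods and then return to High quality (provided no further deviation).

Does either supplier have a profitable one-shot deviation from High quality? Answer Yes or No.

Yes

IC: ρ+…+ρ^4 ≥ (99−90)/(90−36) = 1/6.
At ρ = 1/7: partial sum = 0.1666 < 0.1667. Cooperation not sustainable.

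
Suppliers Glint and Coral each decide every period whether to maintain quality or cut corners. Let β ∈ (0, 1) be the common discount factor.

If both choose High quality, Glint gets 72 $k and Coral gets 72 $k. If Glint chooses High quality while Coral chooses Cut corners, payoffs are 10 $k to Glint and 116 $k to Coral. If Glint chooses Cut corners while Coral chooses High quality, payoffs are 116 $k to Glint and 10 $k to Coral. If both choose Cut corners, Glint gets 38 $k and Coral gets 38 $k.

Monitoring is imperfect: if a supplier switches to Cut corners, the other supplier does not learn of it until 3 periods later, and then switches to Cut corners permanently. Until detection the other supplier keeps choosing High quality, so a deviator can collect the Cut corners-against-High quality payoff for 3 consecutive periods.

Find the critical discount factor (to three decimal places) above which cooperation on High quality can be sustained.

A deviator earns 116 for 3 periods, then 38 forever; cooperating earns 72 forever. Multiplying the IC by (1−β):
72 ≥ 116(1−β^3) + 38β^3, so 78·β^3 ≥ 44 and β^3 ≥ 22/39.
β ≥ (22/39)^(1/3) ≈ 0.826.

0.826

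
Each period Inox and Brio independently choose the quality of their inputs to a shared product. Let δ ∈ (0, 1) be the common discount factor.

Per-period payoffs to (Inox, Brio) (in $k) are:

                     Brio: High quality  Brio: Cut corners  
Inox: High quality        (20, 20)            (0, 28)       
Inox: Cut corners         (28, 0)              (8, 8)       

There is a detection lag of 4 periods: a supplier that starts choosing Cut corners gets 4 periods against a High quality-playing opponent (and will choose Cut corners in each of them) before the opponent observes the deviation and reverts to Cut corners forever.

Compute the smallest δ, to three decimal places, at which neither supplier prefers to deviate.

The best deviation is to choose Cut corners for all 4 undetected periods, earning 28 each, then 8 forever once detected.
Deviation value: 28(1−δ^4)/(1−δ) + 8δ^4/(1−δ); cooperation value: 20/(1−δ).
IC: 20 ≥ 28(1−δ^4) + 8δ^4 = 28 − 20δ^4.
So δ^4 ≥ 8/20 = 2/5, giving δ ≥ (2/5)^(1/4) ≈ 0.795.

0.795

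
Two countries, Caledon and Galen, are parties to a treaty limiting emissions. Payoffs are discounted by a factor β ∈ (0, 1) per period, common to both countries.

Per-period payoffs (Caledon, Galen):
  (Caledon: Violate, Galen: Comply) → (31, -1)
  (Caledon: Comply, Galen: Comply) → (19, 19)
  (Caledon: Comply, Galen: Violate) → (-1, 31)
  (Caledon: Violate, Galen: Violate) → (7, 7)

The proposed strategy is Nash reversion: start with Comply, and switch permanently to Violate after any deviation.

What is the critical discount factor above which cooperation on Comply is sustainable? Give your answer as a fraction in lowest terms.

19/(1−β) ≥ 31 + 7β/(1−β)
19 ≥ 31 − 24β
β ≥ 12/24 = 1/2.

1/2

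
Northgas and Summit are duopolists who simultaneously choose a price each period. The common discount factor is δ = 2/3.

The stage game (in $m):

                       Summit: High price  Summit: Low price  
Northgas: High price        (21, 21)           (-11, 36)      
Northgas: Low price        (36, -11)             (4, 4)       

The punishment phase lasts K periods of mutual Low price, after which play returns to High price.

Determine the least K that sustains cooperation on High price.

Need Σ_{k=1}^{K} δ^k ≥ (36−21)/(21−4) = 0.8824 at δ = 2/3.
At K = 1 the sum is 0.6667 < 0.8824; at K = 2 it is 1.1111 ≥ 0.8824.
So the minimum punishment length is K = 2.

2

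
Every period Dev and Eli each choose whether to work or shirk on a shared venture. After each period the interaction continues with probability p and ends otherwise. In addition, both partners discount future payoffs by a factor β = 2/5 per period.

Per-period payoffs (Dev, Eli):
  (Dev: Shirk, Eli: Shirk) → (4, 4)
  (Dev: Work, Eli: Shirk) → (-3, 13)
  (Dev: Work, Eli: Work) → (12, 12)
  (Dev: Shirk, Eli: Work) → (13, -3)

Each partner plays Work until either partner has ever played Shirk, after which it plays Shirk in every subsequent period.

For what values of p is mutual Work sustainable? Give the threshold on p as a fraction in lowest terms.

5/18

With continuation probability p and discount β, the effective per-period discount factor is βp.
Grim-trigger IC: βp ≥ (13−12)/(13−4) = 1/9.
So p ≥ (1/9)/(2/5) = 5/18.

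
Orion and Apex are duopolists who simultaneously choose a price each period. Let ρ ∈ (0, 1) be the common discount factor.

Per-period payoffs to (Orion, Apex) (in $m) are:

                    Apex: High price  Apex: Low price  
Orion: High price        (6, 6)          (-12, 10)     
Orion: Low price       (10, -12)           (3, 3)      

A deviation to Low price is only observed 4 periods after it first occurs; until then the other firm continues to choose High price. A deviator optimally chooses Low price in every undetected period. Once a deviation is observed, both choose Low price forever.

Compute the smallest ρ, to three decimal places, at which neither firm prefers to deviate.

The best deviation is to choose Low price for all 4 undetected periods, earning 10 each, then 3 forever once detected.
Deviation value: 10(1−ρ^4)/(1−ρ) + 3ρ^4/(1−ρ); cooperation value: 6/(1−ρ).
IC: 6 ≥ 10(1−ρ^4) + 3ρ^4 = 10 − 7ρ^4.
So ρ^4 ≥ 4/7, giving ρ ≥ (4/7)^(1/4) ≈ 0.869.

0.869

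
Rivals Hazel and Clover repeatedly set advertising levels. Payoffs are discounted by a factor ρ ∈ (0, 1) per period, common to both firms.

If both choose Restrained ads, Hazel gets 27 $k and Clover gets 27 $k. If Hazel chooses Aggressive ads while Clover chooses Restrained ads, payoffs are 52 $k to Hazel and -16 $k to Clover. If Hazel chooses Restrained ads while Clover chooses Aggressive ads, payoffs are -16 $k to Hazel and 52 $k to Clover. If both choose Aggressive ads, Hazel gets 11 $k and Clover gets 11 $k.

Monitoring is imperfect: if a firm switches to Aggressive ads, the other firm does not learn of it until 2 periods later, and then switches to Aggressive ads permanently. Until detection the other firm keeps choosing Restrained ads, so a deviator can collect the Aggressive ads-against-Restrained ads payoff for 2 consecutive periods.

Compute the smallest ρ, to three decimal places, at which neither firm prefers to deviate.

0.781

The best deviation is to choose Aggressive ads for all 2 undetected periods, earning 52 each, then 11 forever once detected.
Deviation value: 52(1−ρ^2)/(1−ρ) + 11ρ^2/(1−ρ); cooperation value: 27/(1−ρ).
IC: 27 ≥ 52(1−ρ^2) + 11ρ^2 = 52 − 41ρ^2.
So ρ^2 ≥ 25/41, giving ρ ≥ (25/41)^(1/2) ≈ 0.781.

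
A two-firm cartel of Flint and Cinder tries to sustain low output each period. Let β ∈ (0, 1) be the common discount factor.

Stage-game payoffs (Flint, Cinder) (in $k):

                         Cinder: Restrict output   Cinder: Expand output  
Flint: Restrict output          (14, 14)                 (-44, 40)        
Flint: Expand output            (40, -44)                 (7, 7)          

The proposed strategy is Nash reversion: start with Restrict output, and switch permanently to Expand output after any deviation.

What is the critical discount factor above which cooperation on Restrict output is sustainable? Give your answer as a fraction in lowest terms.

Cooperation forever yields 14 each period: 14/(1−β).
Deviating yields 40 once, then 7 forever: 40 + 7β/(1−β).
No profitable deviation requires 14/(1−β) ≥ 40 + 7β/(1−β).
Multiplying by (1−β): 14 ≥ 40(1−β) + 7β = 40 − 33β.
So 33β ≥ 26, i.e. β ≥ 26/33.

26/33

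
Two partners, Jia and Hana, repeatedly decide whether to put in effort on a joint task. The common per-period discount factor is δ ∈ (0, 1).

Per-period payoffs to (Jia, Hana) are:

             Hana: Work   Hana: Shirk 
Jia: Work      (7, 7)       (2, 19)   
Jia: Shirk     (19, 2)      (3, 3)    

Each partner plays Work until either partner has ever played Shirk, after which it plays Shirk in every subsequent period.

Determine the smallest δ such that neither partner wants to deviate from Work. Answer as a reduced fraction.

Cooperation forever yields 7 each period: 7/(1−δ).
Deviating yields 19 once, then 3 forever: 19 + 3δ/(1−δ).
No profitable deviation requires 7/(1−δ) ≥ 19 + 3δ/(1−δ).
Multiplying by (1−δ): 7 ≥ 19(1−δ) + 3δ = 19 − 16δ.
So 16δ ≥ 12, i.e. δ ≥ 12/16 = 3/4.

3/4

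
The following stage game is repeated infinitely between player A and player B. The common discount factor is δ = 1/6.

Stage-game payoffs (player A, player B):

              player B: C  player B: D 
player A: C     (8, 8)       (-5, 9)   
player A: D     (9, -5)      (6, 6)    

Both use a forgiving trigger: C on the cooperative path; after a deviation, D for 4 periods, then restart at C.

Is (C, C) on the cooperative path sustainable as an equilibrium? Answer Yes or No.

No

IC: δ+…+δ^4 ≥ (9−8)/(8−6) = 1/2.
At δ = 1/6: partial sum = 0.1998 < 0.5000. Cooperation not sustainable.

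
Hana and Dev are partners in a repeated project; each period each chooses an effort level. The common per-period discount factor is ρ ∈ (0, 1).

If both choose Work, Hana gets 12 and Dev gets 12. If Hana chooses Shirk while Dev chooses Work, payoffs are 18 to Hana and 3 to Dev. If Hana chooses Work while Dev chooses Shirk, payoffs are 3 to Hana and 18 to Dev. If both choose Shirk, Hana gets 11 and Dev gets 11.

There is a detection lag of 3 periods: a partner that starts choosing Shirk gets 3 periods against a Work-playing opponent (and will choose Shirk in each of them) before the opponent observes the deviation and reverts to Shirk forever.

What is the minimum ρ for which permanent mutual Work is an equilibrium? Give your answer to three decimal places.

A deviator earns 18 for 3 periods, then 11 forever; cooperating earns 12 forever. Multiplying the IC by (1−ρ):
12 ≥ 18(1−ρ^3) + 11ρ^3, so 7·ρ^3 ≥ 6 and ρ^3 ≥ 6/7.
ρ ≥ (6/7)^(1/3) ≈ 0.950.

0.950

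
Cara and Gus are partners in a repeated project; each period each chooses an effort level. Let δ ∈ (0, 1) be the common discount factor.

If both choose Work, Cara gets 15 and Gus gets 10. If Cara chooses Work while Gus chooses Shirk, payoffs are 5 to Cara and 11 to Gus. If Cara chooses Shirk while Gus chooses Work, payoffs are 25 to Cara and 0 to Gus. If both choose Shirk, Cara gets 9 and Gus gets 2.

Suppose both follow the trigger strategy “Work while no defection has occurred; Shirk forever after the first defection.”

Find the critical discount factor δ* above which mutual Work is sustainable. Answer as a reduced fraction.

For Cara: deviation gain 25−15 = 10, per-period punishment loss 15−9 = 6. IC gives δ ≥ 10/16 = 5/8.
For Gus: gain 1, loss 8 per period, so δ ≥ 1/9.
The tighter constraint is Cara's, so cooperation needs δ ≥ 5/8.

5/8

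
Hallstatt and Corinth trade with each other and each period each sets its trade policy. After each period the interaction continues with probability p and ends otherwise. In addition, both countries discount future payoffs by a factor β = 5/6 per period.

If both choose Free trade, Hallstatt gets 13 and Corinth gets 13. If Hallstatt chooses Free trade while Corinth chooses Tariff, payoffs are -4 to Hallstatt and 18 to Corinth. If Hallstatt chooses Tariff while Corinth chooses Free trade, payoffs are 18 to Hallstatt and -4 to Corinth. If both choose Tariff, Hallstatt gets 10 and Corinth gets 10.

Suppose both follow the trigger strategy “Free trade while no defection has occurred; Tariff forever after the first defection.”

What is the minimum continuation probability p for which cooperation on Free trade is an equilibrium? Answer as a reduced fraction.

Expected continuation weight on next period's payoff is β·p = 5/6·p, which plays the role of the discount factor.
Cooperation requires 5/6·p ≥ (18−13)/(18−10) = 5/8, hence p ≥ 3/4.

3/4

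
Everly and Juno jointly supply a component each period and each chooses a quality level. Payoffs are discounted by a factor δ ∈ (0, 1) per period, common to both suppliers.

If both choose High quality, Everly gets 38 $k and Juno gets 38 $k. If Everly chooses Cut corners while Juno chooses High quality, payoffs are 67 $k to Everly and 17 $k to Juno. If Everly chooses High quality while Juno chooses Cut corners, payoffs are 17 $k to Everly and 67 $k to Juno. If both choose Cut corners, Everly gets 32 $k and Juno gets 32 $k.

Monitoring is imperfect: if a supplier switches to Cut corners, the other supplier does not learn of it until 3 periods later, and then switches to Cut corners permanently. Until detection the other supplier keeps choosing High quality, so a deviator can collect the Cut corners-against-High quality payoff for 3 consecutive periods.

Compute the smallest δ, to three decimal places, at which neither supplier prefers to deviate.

A deviator earns 67 for 3 periods, then 32 forever; cooperating earns 38 forever. Multiplying the IC by (1−δ):
38 ≥ 67(1−δ^3) + 32δ^3, so 35·δ^3 ≥ 29 and δ^3 ≥ 29/35.
δ ≥ (29/35)^(1/3) ≈ 0.939.

0.939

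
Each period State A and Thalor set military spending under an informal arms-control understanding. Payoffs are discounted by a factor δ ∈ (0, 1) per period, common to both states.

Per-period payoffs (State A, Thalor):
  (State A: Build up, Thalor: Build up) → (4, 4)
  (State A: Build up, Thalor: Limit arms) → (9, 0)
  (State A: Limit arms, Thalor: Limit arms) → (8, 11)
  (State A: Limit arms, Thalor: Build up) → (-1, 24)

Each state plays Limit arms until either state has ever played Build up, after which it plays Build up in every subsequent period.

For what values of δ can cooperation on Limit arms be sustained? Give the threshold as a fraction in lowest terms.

13/20

State A's threshold: (9−8)/(9−4) = 1/5.
Thalor's threshold: (24−11)/(24−4) = 13/20.
1/5 < 13/20, so Thalor binds and δ* = 13/20.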